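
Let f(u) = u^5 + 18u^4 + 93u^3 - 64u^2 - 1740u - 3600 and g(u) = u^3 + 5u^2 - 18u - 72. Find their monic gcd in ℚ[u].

u^2 + 2u - 24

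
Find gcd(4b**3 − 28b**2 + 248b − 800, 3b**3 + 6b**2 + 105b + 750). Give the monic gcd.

b**2 − 3b + 50

Repeated division with remainder:
  4b**3 − 28b**2 + 248b − 800 = (4/3)(3b**3 + 6b**2 + 105b + 750) + (−36b**2 + 108b − 1800)
  3b**3 + 6b**2 + 105b + 750 = (−(1/12)b − 5/12)(−36b**2 + 108b − 1800) + (0)
Last nonzero remainder: −36b**2 + 108b − 1800. Dividing through by −36 gives the monic gcd b**2 − 3b + 50.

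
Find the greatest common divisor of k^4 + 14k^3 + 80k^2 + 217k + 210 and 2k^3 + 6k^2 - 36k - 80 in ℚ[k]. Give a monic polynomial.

k^2 + 7k + 10

By polynomial division,
  k^4 + 14k^3 + 80k^2 + 217k + 210 = ((1/2)k + 11/2)(2k^3 + 6k^2 - 36k - 80) + (65k^2 + 455k + 650)
  2k^3 + 6k^2 - 36k - 80 = ((2/65)k - 8/65)(65k^2 + 455k + 650) + (0)
Last nonzero remainder: 65k^2 + 455k + 650. Dividing through by 65 gives the monic gcd k^2 + 7k + 10.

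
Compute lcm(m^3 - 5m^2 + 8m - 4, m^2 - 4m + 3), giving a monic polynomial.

m^4 - 8m^3 + 23m^2 - 28m + 12

Apply the Euclidean algorithm:
  m^3 - 5m^2 + 8m - 4 = (m - 1)(m^2 - 4m + 3) + (m - 1)
  m^2 - 4m + 3 = (m - 3)(m - 1) + (0)
The last nonzero remainder m - 1 is already monic.
Then lcm(f, g) = f·g / gcd(f, g); expanding and making the result monic gives the answer.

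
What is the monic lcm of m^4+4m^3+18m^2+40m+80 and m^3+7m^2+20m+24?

m^5+7m^4+30m^3+94m^2+200m+240

Apply the Euclidean algorithm:
  m^4+4m^3+18m^2+40m+80 = (m-3)(m^3+7m^2+20m+24) + (19m^2+76m+152)
  m^3+7m^2+20m+24 = ((1/19)m+3/19)(19m^2+76m+152) + (0)
Last nonzero remainder: 19m^2+76m+152. Dividing through by 19 gives the monic gcd m^2+4m+8.
Then lcm(f, g) = f·g / gcd(f, g); expanding and making the result monic gives the answer.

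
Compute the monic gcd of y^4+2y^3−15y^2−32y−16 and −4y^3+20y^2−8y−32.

Euclidean algorithm in ℚ[y]:
  y^4+2y^3−15y^2−32y−16 = (−(1/4)y−7/4)(−4y^3+20y^2−8y−32) + (18y^2−54y−72)
  −4y^3+20y^2−8y−32 = (−(2/9)y+4/9)(18y^2−54y−72) + (0)
Last nonzero remainder: 18y^2−54y−72. Dividing through by 18 gives the monic gcd y^2−3y−4.

y^2−3y−4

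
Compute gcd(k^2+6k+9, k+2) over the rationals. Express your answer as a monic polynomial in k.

Apply the Euclidean algorithm:
  k^2+6k+9 = (k+4)(k+2) + (1)
  k+2 = (k+2)(1) + (0)
The last nonzero remainder is the constant 1, so the polynomials are coprime and gcd = 1.

1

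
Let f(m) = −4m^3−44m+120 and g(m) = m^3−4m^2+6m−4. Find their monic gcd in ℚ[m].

m−2

Repeated division with remainder:
  −4m^3−44m+120 = (−4)(m^3−4m^2+6m−4) + (−16m^2−20m+104)
  m^3−4m^2+6m−4 = (−(1/16)m+21/64)(−16m^2−20m+104) + ((305/16)m−305/8)
  −16m^2−20m+104 = (−(256/305)m−832/305)((305/16)m−305/8) + (0)
Last nonzero remainder: (305/16)m−305/8. Dividing through by 305/16 gives the monic gcd m−2.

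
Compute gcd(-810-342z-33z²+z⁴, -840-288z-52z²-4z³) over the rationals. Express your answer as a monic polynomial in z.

Repeated division with remainder:
  z⁴-33z²-342z-810 = (-(1/4)z+13/4)(-4z³-52z²-288z-840) + (64z²+384z+1920)
  -4z³-52z²-288z-840 = (-(1/16)z-7/16)(64z²+384z+1920) + (0)
Last nonzero remainder: 64z²+384z+1920. Dividing through by 64 gives the monic gcd z²+6z+30.

30+6z+z²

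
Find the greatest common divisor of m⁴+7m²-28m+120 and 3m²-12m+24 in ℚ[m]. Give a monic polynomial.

Euclidean algorithm in ℚ[m]:
  m⁴+7m²-28m+120 = ((1/3)m²+(4/3)m+5)(3m²-12m+24) + (0)
Last nonzero remainder: 3m²-12m+24. Dividing through by 3 gives the monic gcd m²-4m+8.

m²-4m+8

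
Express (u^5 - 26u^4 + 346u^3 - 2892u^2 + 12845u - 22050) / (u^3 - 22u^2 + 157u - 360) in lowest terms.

(u^3 - 12u^2 + 133u - 490)/(u - 8)

By polynomial division,
  u^5 - 26u^4 + 346u^3 - 2892u^2 + 12845u - 22050 = (u^2 - 4u + 101)(u^3 - 22u^2 + 157u - 360) + (318u^2 - 4452u + 14310)
  u^3 - 22u^2 + 157u - 360 = ((1/318)u - 4/159)(318u^2 - 4452u + 14310) + (0)
Last nonzero remainder: 318u^2 - 4452u + 14310. Dividing through by 318 gives the monic gcd u^2 - 14u + 45.
Cancel u^2 - 14u + 45 from numerator and denominator to get the reduced form.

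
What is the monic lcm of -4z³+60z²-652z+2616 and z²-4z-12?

z⁴-13z³+133z²-328z-1308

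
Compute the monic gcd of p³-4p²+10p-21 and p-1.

Euclidean algorithm in ℚ[p]:
  p³-4p²+10p-21 = (p²-3p+7)(p-1) + (-14)
  p-1 = (-(1/14)p+1/14)(-14) + (0)
The last nonzero remainder is the constant -14, so the polynomials are coprime and gcd = 1.

1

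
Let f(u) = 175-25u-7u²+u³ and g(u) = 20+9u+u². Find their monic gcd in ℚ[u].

Repeated division with remainder:
  u³-7u²-25u+175 = (u-16)(u²+9u+20) + (99u+495)
  u²+9u+20 = ((1/99)u+4/99)(99u+495) + (0)
Last nonzero remainder: 99u+495. Dividing through by 99 gives the monic gcd u+5.

5+u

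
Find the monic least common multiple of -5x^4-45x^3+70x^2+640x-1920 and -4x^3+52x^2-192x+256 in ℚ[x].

Euclidean algorithm in ℚ[x]:
  -5x^4-45x^3+70x^2+640x-1920 = ((5/4)x+55/2)(-4x^3+52x^2-192x+256) + (-1120x^2+5600x-8960)
  -4x^3+52x^2-192x+256 = ((1/280)x-1/35)(-1120x^2+5600x-8960) + (0)
Last nonzero remainder: -1120x^2+5600x-8960. Dividing through by -1120 gives the monic gcd x^2-5x+8.
Then lcm(f, g) = f·g / gcd(f, g); expanding and making the result monic gives the answer.

x^5+x^4-86x^3-16x^2+1408x-3072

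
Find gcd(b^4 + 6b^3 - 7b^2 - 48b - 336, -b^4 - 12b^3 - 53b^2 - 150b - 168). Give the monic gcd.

Euclidean algorithm in ℚ[b]:
  b^4 + 6b^3 - 7b^2 - 48b - 336 = (-1)(-b^4 - 12b^3 - 53b^2 - 150b - 168) + (-6b^3 - 60b^2 - 198b - 504)
  -b^4 - 12b^3 - 53b^2 - 150b - 168 = ((1/6)b + 1/3)(-6b^3 - 60b^2 - 198b - 504) + (0)
Last nonzero remainder: -6b^3 - 60b^2 - 198b - 504. Dividing through by -6 gives the monic gcd b^3 + 10b^2 + 33b + 84.

b^3 + 10b^2 + 33b + 84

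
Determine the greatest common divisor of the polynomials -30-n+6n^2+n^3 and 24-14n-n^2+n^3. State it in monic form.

By polynomial division,
  n^3+6n^2-n-30 = (n^3-n^2-14n+24) + (7n^2+13n-54)
  n^3-n^2-14n+24 = ((1/7)n-20/49)(7n^2+13n-54) + (-(48/49)n+96/49)
  7n^2+13n-54 = (-(343/48)n-441/16)(-(48/49)n+96/49) + (0)
Last nonzero remainder: -(48/49)n+96/49. Dividing through by -48/49 gives the monic gcd n-2.

-2+n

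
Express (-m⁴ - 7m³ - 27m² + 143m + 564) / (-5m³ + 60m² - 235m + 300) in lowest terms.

(m³ + 11m² + 71m + 141)/(5m² - 40m + 75)

By polynomial division,
  -m⁴ - 7m³ - 27m² + 143m + 564 = ((1/5)m + 19/5)(-5m³ + 60m² - 235m + 300) + (-208m² + 976m - 576)
  -5m³ + 60m² - 235m + 300 = ((5/208)m - 475/2704)(-208m² + 976m - 576) + (-(8400/169)m + 33600/169)
  -208m² + 976m - 576 = ((2197/525)m - 507/175)(-(8400/169)m + 33600/169) + (0)
Last nonzero remainder: -(8400/169)m + 33600/169. Dividing through by -8400/169 gives the monic gcd m - 4.
Cancel m - 4 from numerator and denominator to get the reduced form.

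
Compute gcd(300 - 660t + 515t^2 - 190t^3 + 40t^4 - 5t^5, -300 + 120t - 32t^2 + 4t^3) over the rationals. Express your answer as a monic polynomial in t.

15 - 3t + t^2

Repeated division with remainder:
  -5t^5 + 40t^4 - 190t^3 + 515t^2 - 660t + 300 = (-(5/4)t^2 - 10)(4t^3 - 32t^2 + 120t - 300) + (-180t^2 + 540t - 2700)
  4t^3 - 32t^2 + 120t - 300 = (-(1/45)t + 1/9)(-180t^2 + 540t - 2700) + (0)
Last nonzero remainder: -180t^2 + 540t - 2700. Dividing through by -180 gives the monic gcd t^2 - 3t + 15.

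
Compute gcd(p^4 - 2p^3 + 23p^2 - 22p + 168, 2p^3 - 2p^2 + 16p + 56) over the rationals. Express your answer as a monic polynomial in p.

p^2 - 3p + 14

Euclidean algorithm in ℚ[p]:
  p^4 - 2p^3 + 23p^2 - 22p + 168 = ((1/2)p - 1/2)(2p^3 - 2p^2 + 16p + 56) + (14p^2 - 42p + 196)
  2p^3 - 2p^2 + 16p + 56 = ((1/7)p + 2/7)(14p^2 - 42p + 196) + (0)
Last nonzero remainder: 14p^2 - 42p + 196. Dividing through by 14 gives the monic gcd p^2 - 3p + 14.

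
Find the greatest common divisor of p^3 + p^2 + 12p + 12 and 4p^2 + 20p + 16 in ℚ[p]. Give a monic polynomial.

p + 1

By polynomial division,
  p^3 + p^2 + 12p + 12 = ((1/4)p - 1)(4p^2 + 20p + 16) + (28p + 28)
  4p^2 + 20p + 16 = ((1/7)p + 4/7)(28p + 28) + (0)
Last nonzero remainder: 28p + 28. Dividing through by 28 gives the monic gcd p + 1.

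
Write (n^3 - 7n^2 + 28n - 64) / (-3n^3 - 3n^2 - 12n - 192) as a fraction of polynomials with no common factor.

(-n + 4)/(3n + 12)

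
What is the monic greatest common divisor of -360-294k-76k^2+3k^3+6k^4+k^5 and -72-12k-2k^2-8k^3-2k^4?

By polynomial division,
  k^5+6k^4+3k^3-76k^2-294k-360 = (-(1/2)k-1)(-2k^4-8k^3-2k^2-12k-72) + (-6k^3-84k^2-342k-432)
  -2k^4-8k^3-2k^2-12k-72 = ((1/3)k-10/3)(-6k^3-84k^2-342k-432) + (-168k^2-1008k-1512)
  -6k^3-84k^2-342k-432 = ((1/28)k+2/7)(-168k^2-1008k-1512) + (0)
Last nonzero remainder: -168k^2-1008k-1512. Dividing through by -168 gives the monic gcd k^2+6k+9.

9+6k+k^2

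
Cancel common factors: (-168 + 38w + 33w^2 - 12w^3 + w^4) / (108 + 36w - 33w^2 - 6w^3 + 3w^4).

(28 - 11w + w^2)/(-18 - 3w + 3w^2)

By polynomial division,
  w^4 - 12w^3 + 33w^2 + 38w - 168 = (1/3)(3w^4 - 6w^3 - 33w^2 + 36w + 108) + (-10w^3 + 44w^2 + 26w - 204)
  3w^4 - 6w^3 - 33w^2 + 36w + 108 = (-(3/10)w - 18/25)(-10w^3 + 44w^2 + 26w - 204) + ((162/25)w^2 - (162/25)w - 972/25)
  -10w^3 + 44w^2 + 26w - 204 = (-(125/81)w + 425/81)((162/25)w^2 - (162/25)w - 972/25) + (0)
Last nonzero remainder: (162/25)w^2 - (162/25)w - 972/25. Dividing through by 162/25 gives the monic gcd w^2 - w - 6.
Cancel w^2 - w - 6 from numerator and denominator to get the reduced form.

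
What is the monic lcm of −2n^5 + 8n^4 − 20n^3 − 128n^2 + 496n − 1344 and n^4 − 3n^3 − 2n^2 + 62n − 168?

By polynomial division,
  −2n^5 + 8n^4 − 20n^3 − 128n^2 + 496n − 1344 = (−2n + 2)(n^4 − 3n^3 − 2n^2 + 62n − 168) + (−18n^3 + 36n − 1008)
  n^4 − 3n^3 − 2n^2 + 62n − 168 = (−(1/18)n + 1/6)(−18n^3 + 36n − 1008) + (0)
Last nonzero remainder: −18n^3 + 36n − 1008. Dividing through by −18 gives the monic gcd n^3 − 2n + 56.
Then lcm(f, g) = f·g / gcd(f, g); expanding and making the result monic gives the answer.

n^6 − 7n^5 + 22n^4 + 34n^3 − 440n^2 + 1416n − 2016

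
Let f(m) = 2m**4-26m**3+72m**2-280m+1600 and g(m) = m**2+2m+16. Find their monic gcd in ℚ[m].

m**2+2m+16

Apply the Euclidean algorithm:
  2m**4-26m**3+72m**2-280m+1600 = (2m**2-30m+100)(m**2+2m+16) + (0)
The last nonzero remainder m**2+2m+16 is already monic.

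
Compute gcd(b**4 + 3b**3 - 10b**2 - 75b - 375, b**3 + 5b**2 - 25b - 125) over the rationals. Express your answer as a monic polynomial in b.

Apply the Euclidean algorithm:
  b**4 + 3b**3 - 10b**2 - 75b - 375 = (b - 2)(b**3 + 5b**2 - 25b - 125) + (25b**2 - 625)
  b**3 + 5b**2 - 25b - 125 = ((1/25)b + 1/5)(25b**2 - 625) + (0)
Last nonzero remainder: 25b**2 - 625. Dividing through by 25 gives the monic gcd b**2 - 25.

b**2 - 25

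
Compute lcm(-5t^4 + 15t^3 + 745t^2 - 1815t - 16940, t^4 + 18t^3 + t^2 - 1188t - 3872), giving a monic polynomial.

t^6 - 246t^4 + 180t^3 + 17589t^2 - 21780t - 298144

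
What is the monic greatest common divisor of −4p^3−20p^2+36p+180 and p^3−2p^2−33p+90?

Euclidean algorithm in ℚ[p]:
  −4p^3−20p^2+36p+180 = (−4)(p^3−2p^2−33p+90) + (−28p^2−96p+540)
  p^3−2p^2−33p+90 = (−(1/28)p+19/98)(−28p^2−96p+540) + ((240/49)p−720/49)
  −28p^2−96p+540 = (−(343/60)p−147/4)((240/49)p−720/49) + (0)
Last nonzero remainder: (240/49)p−720/49. Dividing through by 240/49 gives the monic gcd p−3.

p−3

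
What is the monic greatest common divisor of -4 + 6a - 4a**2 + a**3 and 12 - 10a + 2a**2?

Repeated division with remainder:
  a**3 - 4a**2 + 6a - 4 = ((1/2)a + 1/2)(2a**2 - 10a + 12) + (5a - 10)
  2a**2 - 10a + 12 = ((2/5)a - 6/5)(5a - 10) + (0)
Last nonzero remainder: 5a - 10. Dividing through by 5 gives the monic gcd a - 2.

-2 + a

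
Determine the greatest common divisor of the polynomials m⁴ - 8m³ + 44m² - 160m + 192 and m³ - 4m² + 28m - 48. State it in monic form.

m³ - 4m² + 28m - 48

Apply the Euclidean algorithm:
  m⁴ - 8m³ + 44m² - 160m + 192 = (m - 4)(m³ - 4m² + 28m - 48) + (0)
The last nonzero remainder m³ - 4m² + 28m - 48 is already monic.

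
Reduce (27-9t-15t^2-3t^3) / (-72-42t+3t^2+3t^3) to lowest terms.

Apply the Euclidean algorithm:
  -3t^3-15t^2-9t+27 = (-1)(3t^3+3t^2-42t-72) + (-12t^2-51t-45)
  3t^3+3t^2-42t-72 = (-(1/4)t+13/16)(-12t^2-51t-45) + (-(189/16)t-567/16)
  -12t^2-51t-45 = ((64/63)t+80/63)(-(189/16)t-567/16) + (0)
Last nonzero remainder: -(189/16)t-567/16. Dividing through by -189/16 gives the monic gcd t+3.
Cancel t+3 from numerator and denominator to get the reduced form.

(3-2t-t^2)/(-8-2t+t^2)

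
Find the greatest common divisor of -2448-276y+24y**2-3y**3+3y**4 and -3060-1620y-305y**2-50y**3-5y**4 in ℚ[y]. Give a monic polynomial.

34+y+y**2

Repeated division with remainder:
  3y**4-3y**3+24y**2-276y-2448 = (-3/5)(-5y**4-50y**3-305y**2-1620y-3060) + (-33y**3-159y**2-1248y-4284)
  -5y**4-50y**3-305y**2-1620y-3060 = ((5/33)y+95/121)(-33y**3-159y**2-1248y-4284) + ((1080/121)y**2+(1080/121)y+36720/121)
  -33y**3-159y**2-1248y-4284 = (-(1331/360)y-847/60)((1080/121)y**2+(1080/121)y+36720/121) + (0)
Last nonzero remainder: (1080/121)y**2+(1080/121)y+36720/121. Dividing through by 1080/121 gives the monic gcd y**2+y+34.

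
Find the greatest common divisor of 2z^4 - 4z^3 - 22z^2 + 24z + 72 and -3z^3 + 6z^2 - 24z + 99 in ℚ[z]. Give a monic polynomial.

Apply the Euclidean algorithm:
  2z^4 - 4z^3 - 22z^2 + 24z + 72 = (-(2/3)z)(-3z^3 + 6z^2 - 24z + 99) + (-38z^2 + 90z + 72)
  -3z^3 + 6z^2 - 24z + 99 = ((3/38)z + 21/722)(-38z^2 + 90z + 72) + (-(11661/361)z + 34983/361)
  -38z^2 + 90z + 72 = ((13718/11661)z + 2888/3887)(-(11661/361)z + 34983/361) + (0)
Last nonzero remainder: -(11661/361)z + 34983/361. Dividing through by -11661/361 gives the monic gcd z - 3.

z - 3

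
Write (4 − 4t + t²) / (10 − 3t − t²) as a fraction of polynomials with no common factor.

(2 − t)/(5 + t)

Repeated division with remainder:
  t² − 4t + 4 = (−1)(−t² − 3t + 10) + (−7t + 14)
  −t² − 3t + 10 = ((1/7)t + 5/7)(−7t + 14) + (0)
Last nonzero remainder: −7t + 14. Dividing through by −7 gives the monic gcd t − 2.
Cancel t − 2 from numerator and denominator to get the reduced form.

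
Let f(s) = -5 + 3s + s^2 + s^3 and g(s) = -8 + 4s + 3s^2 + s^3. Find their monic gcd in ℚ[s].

Apply the Euclidean algorithm:
  s^3 + s^2 + 3s - 5 = (s^3 + 3s^2 + 4s - 8) + (-2s^2 - s + 3)
  s^3 + 3s^2 + 4s - 8 = (-(1/2)s - 5/4)(-2s^2 - s + 3) + ((17/4)s - 17/4)
  -2s^2 - s + 3 = (-(8/17)s - 12/17)((17/4)s - 17/4) + (0)
Last nonzero remainder: (17/4)s - 17/4. Dividing through by 17/4 gives the monic gcd s - 1.

-1 + s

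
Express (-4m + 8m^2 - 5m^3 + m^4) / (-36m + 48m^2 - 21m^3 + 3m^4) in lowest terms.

Repeated division with remainder:
  m^4 - 5m^3 + 8m^2 - 4m = (1/3)(3m^4 - 21m^3 + 48m^2 - 36m) + (2m^3 - 8m^2 + 8m)
  3m^4 - 21m^3 + 48m^2 - 36m = ((3/2)m - 9/2)(2m^3 - 8m^2 + 8m) + (0)
Last nonzero remainder: 2m^3 - 8m^2 + 8m. Dividing through by 2 gives the monic gcd m^3 - 4m^2 + 4m.
Cancel m^3 - 4m^2 + 4m from numerator and denominator to get the reduced form.

(-1 + m)/(-9 + 3m)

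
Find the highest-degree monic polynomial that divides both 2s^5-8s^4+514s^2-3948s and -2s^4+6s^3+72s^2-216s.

By polynomial division,
  2s^5-8s^4+514s^2-3948s = (-s+1)(-2s^4+6s^3+72s^2-216s) + (66s^3+226s^2-3732s)
  -2s^4+6s^3+72s^2-216s = (-(1/33)s+212/1089)(66s^3+226s^2-3732s) + (-(92660/1089)s^2+(185320/363)s)
  66s^3+226s^2-3732s = (-(35937/46330)s-338679/46330)(-(92660/1089)s^2+(185320/363)s) + (0)
Last nonzero remainder: -(92660/1089)s^2+(185320/363)s. Dividing through by -92660/1089 gives the monic gcd s^2-6s.

s^2-6s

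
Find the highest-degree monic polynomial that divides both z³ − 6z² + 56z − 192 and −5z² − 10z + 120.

z − 4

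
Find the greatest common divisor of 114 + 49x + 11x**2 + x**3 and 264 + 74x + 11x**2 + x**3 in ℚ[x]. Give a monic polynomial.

6 + x

Repeated division with remainder:
  x**3 + 11x**2 + 49x + 114 = (x**3 + 11x**2 + 74x + 264) + (−25x − 150)
  x**3 + 11x**2 + 74x + 264 = (−(1/25)x**2 − (1/5)x − 44/25)(−25x − 150) + (0)
Last nonzero remainder: −25x − 150. Dividing through by −25 gives the monic gcd x + 6.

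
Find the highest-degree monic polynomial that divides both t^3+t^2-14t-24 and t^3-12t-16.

t^2-2t-8

By polynomial division,
  t^3+t^2-14t-24 = (t^3-12t-16) + (t^2-2t-8)
  t^3-12t-16 = (t+2)(t^2-2t-8) + (0)
The last nonzero remainder t^2-2t-8 is already monic.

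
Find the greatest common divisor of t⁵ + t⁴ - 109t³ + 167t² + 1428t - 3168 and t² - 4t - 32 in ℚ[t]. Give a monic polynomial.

Euclidean algorithm in ℚ[t]:
  t⁵ + t⁴ - 109t³ + 167t² + 1428t - 3168 = (t³ + 5t² - 57t + 99)(t² - 4t - 32) + (0)
The last nonzero remainder t² - 4t - 32 is already monic.

t² - 4t - 32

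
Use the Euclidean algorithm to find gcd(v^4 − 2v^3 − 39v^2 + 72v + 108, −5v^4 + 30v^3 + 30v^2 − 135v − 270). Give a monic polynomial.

v^2 − 9v + 18

Euclidean algorithm in ℚ[v]:
  v^4 − 2v^3 − 39v^2 + 72v + 108 = (−1/5)(−5v^4 + 30v^3 + 30v^2 − 135v − 270) + (4v^3 − 33v^2 + 45v + 54)
  −5v^4 + 30v^3 + 30v^2 − 135v − 270 = (−(5/4)v − 45/16)(4v^3 − 33v^2 + 45v + 54) + (−(105/16)v^2 + (945/16)v − 945/8)
  4v^3 − 33v^2 + 45v + 54 = (−(64/105)v − 16/35)(−(105/16)v^2 + (945/16)v − 945/8) + (0)
Last nonzero remainder: −(105/16)v^2 + (945/16)v − 945/8. Dividing through by −105/16 gives the monic gcd v^2 − 9v + 18.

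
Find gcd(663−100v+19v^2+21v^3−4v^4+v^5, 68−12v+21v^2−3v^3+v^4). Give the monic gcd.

By polynomial division,
  v^5−4v^4+21v^3+19v^2−100v+663 = (v−1)(v^4−3v^3+21v^2−12v+68) + (−3v^3+52v^2−180v+731)
  v^4−3v^3+21v^2−12v+68 = (−(1/3)v−43/9)(−3v^3+52v^2−180v+731) + ((1885/9)v^2−(1885/3)v+32045/9)
  −3v^3+52v^2−180v+731 = (−(27/1885)v+387/1885)((1885/9)v^2−(1885/3)v+32045/9) + (0)
Last nonzero remainder: (1885/9)v^2−(1885/3)v+32045/9. Dividing through by 1885/9 gives the monic gcd v^2−3v+17.

17−3v+v^2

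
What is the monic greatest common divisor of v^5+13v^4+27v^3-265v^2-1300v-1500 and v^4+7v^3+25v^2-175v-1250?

v^2-25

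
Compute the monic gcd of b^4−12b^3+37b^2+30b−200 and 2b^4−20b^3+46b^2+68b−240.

b^3−7b^2+2b+40

By polynomial division,
  b^4−12b^3+37b^2+30b−200 = (1/2)(2b^4−20b^3+46b^2+68b−240) + (−2b^3+14b^2−4b−80)
  2b^4−20b^3+46b^2+68b−240 = (−b+3)(−2b^3+14b^2−4b−80) + (0)
Last nonzero remainder: −2b^3+14b^2−4b−80. Dividing through by −2 gives the monic gcd b^3−7b^2+2b+40.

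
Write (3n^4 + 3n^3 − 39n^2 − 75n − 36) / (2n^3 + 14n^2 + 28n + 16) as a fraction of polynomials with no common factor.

(3n^3 − 39n − 36)/(2n^2 + 12n + 16)

Euclidean algorithm in ℚ[n]:
  3n^4 + 3n^3 − 39n^2 − 75n − 36 = ((3/2)n − 9)(2n^3 + 14n^2 + 28n + 16) + (45n^2 + 153n + 108)
  2n^3 + 14n^2 + 28n + 16 = ((2/45)n + 4/25)(45n^2 + 153n + 108) + (−(32/25)n − 32/25)
  45n^2 + 153n + 108 = (−(1125/32)n − 675/8)(−(32/25)n − 32/25) + (0)
Last nonzero remainder: −(32/25)n − 32/25. Dividing through by −32/25 gives the monic gcd n + 1.
Cancel n + 1 from numerator and denominator to get the reduced form.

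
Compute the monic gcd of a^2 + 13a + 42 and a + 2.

Repeated division with remainder:
  a^2 + 13a + 42 = (a + 11)(a + 2) + (20)
  a + 2 = ((1/20)a + 1/10)(20) + (0)
The last nonzero remainder is the constant 20, so the polynomials are coprime and gcd = 1.

1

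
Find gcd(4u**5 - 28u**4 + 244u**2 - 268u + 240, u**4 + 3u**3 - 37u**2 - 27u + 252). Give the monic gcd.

u**2 - u - 12

Euclidean algorithm in ℚ[u]:
  4u**5 - 28u**4 + 244u**2 - 268u + 240 = (4u - 40)(u**4 + 3u**3 - 37u**2 - 27u + 252) + (268u**3 - 1128u**2 - 2356u + 10320)
  u**4 + 3u**3 - 37u**2 - 27u + 252 = ((1/268)u + 483/17956)(268u**3 - 1128u**2 - 2356u + 10320) + ((9576/4489)u**2 - (9576/4489)u - 114912/4489)
  268u**3 - 1128u**2 - 2356u + 10320 = ((300763/2394)u - 965135/2394)((9576/4489)u**2 - (9576/4489)u - 114912/4489) + (0)
Last nonzero remainder: (9576/4489)u**2 - (9576/4489)u - 114912/4489. Dividing through by 9576/4489 gives the monic gcd u**2 - u - 12.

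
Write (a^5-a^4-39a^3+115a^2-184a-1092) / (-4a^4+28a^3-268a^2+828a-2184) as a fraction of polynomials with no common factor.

By polynomial division,
  a^5-a^4-39a^3+115a^2-184a-1092 = (-(1/4)a-3/2)(-4a^4+28a^3-268a^2+828a-2184) + (-64a^3-80a^2+512a-4368)
  -4a^4+28a^3-268a^2+828a-2184 = ((1/16)a-33/64)(-64a^3-80a^2+512a-4368) + (-(1365/4)a^2+1365a-17745/4)
  -64a^3-80a^2+512a-4368 = ((256/1365)a+64/65)(-(1365/4)a^2+1365a-17745/4) + (0)
Last nonzero remainder: -(1365/4)a^2+1365a-17745/4. Dividing through by -1365/4 gives the monic gcd a^2-4a+13.
Cancel a^2-4a+13 from numerator and denominator to get the reduced form.

(-a^3-3a^2+40a+84)/(4a^2-12a+168)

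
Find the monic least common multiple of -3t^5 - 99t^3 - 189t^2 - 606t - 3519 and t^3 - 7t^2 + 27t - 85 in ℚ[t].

t^6 - 5t^5 + 33t^4 - 102t^3 - 113t^2 + 163t - 5865

Euclidean algorithm in ℚ[t]:
  -3t^5 - 99t^3 - 189t^2 - 606t - 3519 = (-3t^2 - 21t - 165)(t^3 - 7t^2 + 27t - 85) + (-1032t^2 + 2064t - 17544)
  t^3 - 7t^2 + 27t - 85 = (-(1/1032)t + 5/1032)(-1032t^2 + 2064t - 17544) + (0)
Last nonzero remainder: -1032t^2 + 2064t - 17544. Dividing through by -1032 gives the monic gcd t^2 - 2t + 17.
Then lcm(f, g) = f·g / gcd(f, g); expanding and making the result monic gives the answer.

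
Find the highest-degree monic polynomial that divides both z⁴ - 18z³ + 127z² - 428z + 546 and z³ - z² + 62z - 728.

z - 7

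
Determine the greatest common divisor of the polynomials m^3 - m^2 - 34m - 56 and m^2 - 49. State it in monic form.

m - 7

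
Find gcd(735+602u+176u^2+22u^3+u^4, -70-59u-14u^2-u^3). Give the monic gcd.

35+12u+u^2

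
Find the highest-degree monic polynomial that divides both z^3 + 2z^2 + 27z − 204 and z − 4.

Euclidean algorithm in ℚ[z]:
  z^3 + 2z^2 + 27z − 204 = (z^2 + 6z + 51)(z − 4) + (0)
The last nonzero remainder z − 4 is already monic.

z − 4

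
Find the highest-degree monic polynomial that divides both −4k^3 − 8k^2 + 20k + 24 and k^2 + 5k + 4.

Apply the Euclidean algorithm:
  −4k^3 − 8k^2 + 20k + 24 = (−4k + 12)(k^2 + 5k + 4) + (−24k − 24)
  k^2 + 5k + 4 = (−(1/24)k − 1/6)(−24k − 24) + (0)
Last nonzero remainder: −24k − 24. Dividing through by −24 gives the monic gcd k + 1.

k + 1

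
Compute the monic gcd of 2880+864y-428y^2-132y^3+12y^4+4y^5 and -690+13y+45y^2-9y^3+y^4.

Repeated division with remainder:
  4y^5+12y^4-132y^3-428y^2+864y+2880 = (4y+48)(y^4-9y^3+45y^2+13y-690) + (120y^3-2640y^2+3000y+36000)
  y^4-9y^3+45y^2+13y-690 = ((1/120)y+13/120)(120y^3-2640y^2+3000y+36000) + (306y^2-612y-4590)
  120y^3-2640y^2+3000y+36000 = ((20/51)y-400/51)(306y^2-612y-4590) + (0)
Last nonzero remainder: 306y^2-612y-4590. Dividing through by 306 gives the monic gcd y^2-2y-15.

-15-2y+y^2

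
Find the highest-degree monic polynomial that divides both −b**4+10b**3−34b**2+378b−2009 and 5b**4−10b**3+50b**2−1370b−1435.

b**3−3b**2+13b−287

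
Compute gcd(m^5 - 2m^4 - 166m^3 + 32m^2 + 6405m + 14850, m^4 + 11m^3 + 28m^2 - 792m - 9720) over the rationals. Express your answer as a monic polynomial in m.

m^2 + m - 90

Euclidean algorithm in ℚ[m]:
  m^5 - 2m^4 - 166m^3 + 32m^2 + 6405m + 14850 = (m - 13)(m^4 + 11m^3 + 28m^2 - 792m - 9720) + (-51m^3 + 1188m^2 + 5829m - 111510)
  m^4 + 11m^3 + 28m^2 - 792m - 9720 = (-(1/51)m - 583/867)(-51m^3 + 1188m^2 + 5829m - 111510) + ((271991/289)m^2 + (271991/289)m - 24479190/289)
  -51m^3 + 1188m^2 + 5829m - 111510 = (-(14739/271991)m + 358071/271991)((271991/289)m^2 + (271991/289)m - 24479190/289) + (0)
Last nonzero remainder: (271991/289)m^2 + (271991/289)m - 24479190/289. Dividing through by 271991/289 gives the monic gcd m^2 + m - 90.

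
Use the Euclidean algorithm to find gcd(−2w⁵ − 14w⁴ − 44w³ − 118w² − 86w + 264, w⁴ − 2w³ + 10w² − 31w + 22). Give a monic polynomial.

w³ + 10w − 11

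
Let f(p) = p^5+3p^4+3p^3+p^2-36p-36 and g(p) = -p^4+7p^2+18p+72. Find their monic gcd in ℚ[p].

p^3+4p^2+9p+18

Repeated division with remainder:
  p^5+3p^4+3p^3+p^2-36p-36 = (-p-3)(-p^4+7p^2+18p+72) + (10p^3+40p^2+90p+180)
  -p^4+7p^2+18p+72 = (-(1/10)p+2/5)(10p^3+40p^2+90p+180) + (0)
Last nonzero remainder: 10p^3+40p^2+90p+180. Dividing through by 10 gives the monic gcd p^3+4p^2+9p+18.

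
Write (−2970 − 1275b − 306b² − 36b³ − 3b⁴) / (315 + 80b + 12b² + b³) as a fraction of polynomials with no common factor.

Euclidean algorithm in ℚ[b]:
  −3b⁴ − 36b³ − 306b² − 1275b − 2970 = (−3b)(b³ + 12b² + 80b + 315) + (−66b² − 330b − 2970)
  b³ + 12b² + 80b + 315 = (−(1/66)b − 7/66)(−66b² − 330b − 2970) + (0)
Last nonzero remainder: −66b² − 330b − 2970. Dividing through by −66 gives the monic gcd b² + 5b + 45.
Cancel b² + 5b + 45 from numerator and denominator to get the reduced form.

(−66 − 21b − 3b²)/(7 + b)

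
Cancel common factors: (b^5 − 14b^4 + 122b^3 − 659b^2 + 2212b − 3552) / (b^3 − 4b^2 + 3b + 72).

Euclidean algorithm in ℚ[b]:
  b^5 − 14b^4 + 122b^3 − 659b^2 + 2212b − 3552 = (b^2 − 10b + 79)(b^3 − 4b^2 + 3b + 72) + (−385b^2 + 2695b − 9240)
  b^3 − 4b^2 + 3b + 72 = (−(1/385)b − 3/385)(−385b^2 + 2695b − 9240) + (0)
Last nonzero remainder: −385b^2 + 2695b − 9240. Dividing through by −385 gives the monic gcd b^2 − 7b + 24.
Cancel b^2 − 7b + 24 from numerator and denominator to get the reduced form.

(b^3 − 7b^2 + 49b − 148)/(b + 3)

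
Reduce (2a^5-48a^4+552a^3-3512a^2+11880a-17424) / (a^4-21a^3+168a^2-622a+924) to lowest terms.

(2a^2-20a+132)/(a-7)

Apply the Euclidean algorithm:
  2a^5-48a^4+552a^3-3512a^2+11880a-17424 = (2a-6)(a^4-21a^3+168a^2-622a+924) + (90a^3-1260a^2+6300a-11880)
  a^4-21a^3+168a^2-622a+924 = ((1/90)a-7/90)(90a^3-1260a^2+6300a-11880) + (0)
Last nonzero remainder: 90a^3-1260a^2+6300a-11880. Dividing through by 90 gives the monic gcd a^3-14a^2+70a-132.
Cancel a^3-14a^2+70a-132 from numerator and denominator to get the reduced form.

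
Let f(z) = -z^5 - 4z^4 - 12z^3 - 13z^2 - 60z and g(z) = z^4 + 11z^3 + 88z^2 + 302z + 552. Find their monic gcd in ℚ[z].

z^2 + 5z + 12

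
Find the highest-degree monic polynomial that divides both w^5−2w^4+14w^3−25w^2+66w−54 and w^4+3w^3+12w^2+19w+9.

Euclidean algorithm in ℚ[w]:
  w^5−2w^4+14w^3−25w^2+66w−54 = (w−5)(w^4+3w^3+12w^2+19w+9) + (17w^3+16w^2+152w−9)
  w^4+3w^3+12w^2+19w+9 = ((1/17)w+35/289)(17w^3+16w^2+152w−9) + ((324/289)w^2+(324/289)w+2916/289)
  17w^3+16w^2+152w−9 = ((4913/324)w−289/324)((324/289)w^2+(324/289)w+2916/289) + (0)
Last nonzero remainder: (324/289)w^2+(324/289)w+2916/289. Dividing through by 324/289 gives the monic gcd w^2+w+9.

w^2+w+9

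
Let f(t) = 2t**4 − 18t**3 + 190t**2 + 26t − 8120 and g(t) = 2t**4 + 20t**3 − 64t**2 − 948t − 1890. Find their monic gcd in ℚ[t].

By polynomial division,
  2t**4 − 18t**3 + 190t**2 + 26t − 8120 = (2t**4 + 20t**3 − 64t**2 − 948t − 1890) + (−38t**3 + 254t**2 + 974t − 6230)
  2t**4 + 20t**3 − 64t**2 − 948t − 1890 = (−(1/19)t − 317/361)(−38t**3 + 254t**2 + 974t − 6230) + ((75920/361)t**2 − (151840/361)t − 2657200/361)
  −38t**3 + 254t**2 + 974t − 6230 = (−(6859/37960)t + 32129/37960)((75920/361)t**2 − (151840/361)t − 2657200/361) + (0)
Last nonzero remainder: (75920/361)t**2 − (151840/361)t − 2657200/361. Dividing through by 75920/361 gives the monic gcd t**2 − 2t − 35.

t**2 − 2t − 35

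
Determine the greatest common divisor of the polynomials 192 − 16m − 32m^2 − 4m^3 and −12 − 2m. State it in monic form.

6 + m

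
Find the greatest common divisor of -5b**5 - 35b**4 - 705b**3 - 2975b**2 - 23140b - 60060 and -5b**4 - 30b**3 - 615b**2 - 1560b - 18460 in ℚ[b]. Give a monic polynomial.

b**2 + 52

Repeated division with remainder:
  -5b**5 - 35b**4 - 705b**3 - 2975b**2 - 23140b - 60060 = (b + 1)(-5b**4 - 30b**3 - 615b**2 - 1560b - 18460) + (-60b**3 - 800b**2 - 3120b - 41600)
  -5b**4 - 30b**3 - 615b**2 - 1560b - 18460 = ((1/12)b - 11/18)(-60b**3 - 800b**2 - 3120b - 41600) + (-(7595/9)b**2 - 394940/9)
  -60b**3 - 800b**2 - 3120b - 41600 = ((108/1519)b + 1440/1519)(-(7595/9)b**2 - 394940/9) + (0)
Last nonzero remainder: -(7595/9)b**2 - 394940/9. Dividing through by -7595/9 gives the monic gcd b**2 + 52.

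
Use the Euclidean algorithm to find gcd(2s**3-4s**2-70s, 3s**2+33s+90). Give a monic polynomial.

s+5

Repeated division with remainder:
  2s**3-4s**2-70s = ((2/3)s-26/3)(3s**2+33s+90) + (156s+780)
  3s**2+33s+90 = ((1/52)s+3/26)(156s+780) + (0)
Last nonzero remainder: 156s+780. Dividing through by 156 gives the monic gcd s+5.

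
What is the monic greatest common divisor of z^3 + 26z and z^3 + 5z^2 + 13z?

z

Euclidean algorithm in ℚ[z]:
  z^3 + 26z = (z^3 + 5z^2 + 13z) + (−5z^2 + 13z)
  z^3 + 5z^2 + 13z = (−(1/5)z − 38/25)(−5z^2 + 13z) + ((819/25)z)
  −5z^2 + 13z = (−(125/819)z + 25/63)((819/25)z) + (0)
Last nonzero remainder: (819/25)z. Dividing through by 819/25 gives the monic gcd z.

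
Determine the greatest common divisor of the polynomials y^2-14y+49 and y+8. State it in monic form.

1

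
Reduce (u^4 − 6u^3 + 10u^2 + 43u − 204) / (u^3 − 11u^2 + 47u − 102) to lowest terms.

(u^2 − u − 12)/(u − 6)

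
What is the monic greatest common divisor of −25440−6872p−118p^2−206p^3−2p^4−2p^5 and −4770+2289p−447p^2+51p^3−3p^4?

53−6p+p^2

By polynomial division,
  −2p^5−2p^4−206p^3−118p^2−6872p−25440 = ((2/3)p+12)(−3p^4+51p^3−447p^2+2289p−4770) + (−520p^3+3720p^2−31160p+31800)
  −3p^4+51p^3−447p^2+2289p−4770 = ((3/520)p−48/845)(−520p^3+3720p^2−31160p+31800) + (−(9450/169)p^2+(56700/169)p−500850/169)
  −520p^3+3720p^2−31160p+31800 = ((8788/945)p−676/63)(−(9450/169)p^2+(56700/169)p−500850/169) + (0)
Last nonzero remainder: −(9450/169)p^2+(56700/169)p−500850/169. Dividing through by −9450/169 gives the monic gcd p^2−6p+53.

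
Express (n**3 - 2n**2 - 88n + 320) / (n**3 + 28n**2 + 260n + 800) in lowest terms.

By polynomial division,
  n**3 - 2n**2 - 88n + 320 = (n**3 + 28n**2 + 260n + 800) + (-30n**2 - 348n - 480)
  n**3 + 28n**2 + 260n + 800 = (-(1/30)n - 41/75)(-30n**2 - 348n - 480) + ((1344/25)n + 2688/5)
  -30n**2 - 348n - 480 = (-(125/224)n - 25/28)((1344/25)n + 2688/5) + (0)
Last nonzero remainder: (1344/25)n + 2688/5. Dividing through by 1344/25 gives the monic gcd n + 10.
Cancel n + 10 from numerator and denominator to get the reduced form.

(n**2 - 12n + 32)/(n**2 + 18n + 80)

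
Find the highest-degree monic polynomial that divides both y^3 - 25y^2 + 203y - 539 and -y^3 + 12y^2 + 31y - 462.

By polynomial division,
  y^3 - 25y^2 + 203y - 539 = (-1)(-y^3 + 12y^2 + 31y - 462) + (-13y^2 + 234y - 1001)
  -y^3 + 12y^2 + 31y - 462 = ((1/13)y + 6/13)(-13y^2 + 234y - 1001) + (0)
Last nonzero remainder: -13y^2 + 234y - 1001. Dividing through by -13 gives the monic gcd y^2 - 18y + 77.

y^2 - 18y + 77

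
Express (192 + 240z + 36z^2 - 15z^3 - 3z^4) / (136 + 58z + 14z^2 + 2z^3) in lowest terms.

(48 + 48z - 3z^2 - 3z^3)/(34 + 6z + 2z^2)

Repeated division with remainder:
  -3z^4 - 15z^3 + 36z^2 + 240z + 192 = (-(3/2)z + 3)(2z^3 + 14z^2 + 58z + 136) + (81z^2 + 270z - 216)
  2z^3 + 14z^2 + 58z + 136 = ((2/81)z + 22/243)(81z^2 + 270z - 216) + ((350/9)z + 1400/9)
  81z^2 + 270z - 216 = ((729/350)z - 243/175)((350/9)z + 1400/9) + (0)
Last nonzero remainder: (350/9)z + 1400/9. Dividing through by 350/9 gives the monic gcd z + 4.
Cancel z + 4 from numerator and denominator to get the reduced form.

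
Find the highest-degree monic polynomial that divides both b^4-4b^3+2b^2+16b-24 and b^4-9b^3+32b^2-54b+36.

b^3-6b^2+14b-12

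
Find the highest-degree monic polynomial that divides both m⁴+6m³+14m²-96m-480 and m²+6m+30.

Repeated division with remainder:
  m⁴+6m³+14m²-96m-480 = (m²-16)(m²+6m+30) + (0)
The last nonzero remainder m²+6m+30 is already monic.

m²+6m+30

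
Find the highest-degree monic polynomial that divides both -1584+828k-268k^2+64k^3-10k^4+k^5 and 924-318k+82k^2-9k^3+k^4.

Repeated division with remainder:
  k^5-10k^4+64k^3-268k^2+828k-1584 = (k-1)(k^4-9k^3+82k^2-318k+924) + (-27k^3+132k^2-414k-660)
  k^4-9k^3+82k^2-318k+924 = (-(1/27)k+37/243)(-27k^3+132k^2-414k-660) + ((3772/81)k^2-(7544/27)k+82984/81)
  -27k^3+132k^2-414k-660 = (-(2187/3772)k-1215/1886)((3772/81)k^2-(7544/27)k+82984/81) + (0)
Last nonzero remainder: (3772/81)k^2-(7544/27)k+82984/81. Dividing through by 3772/81 gives the monic gcd k^2-6k+22.

22-6k+k^2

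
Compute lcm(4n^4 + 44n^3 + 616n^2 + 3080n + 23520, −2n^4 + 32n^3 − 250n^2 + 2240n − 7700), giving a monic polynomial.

n^6 − 5n^5 + 33n^4 − 1089n^3 + 2030n^2 − 51730n + 323400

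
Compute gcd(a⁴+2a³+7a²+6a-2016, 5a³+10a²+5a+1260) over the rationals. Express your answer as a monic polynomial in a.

a+7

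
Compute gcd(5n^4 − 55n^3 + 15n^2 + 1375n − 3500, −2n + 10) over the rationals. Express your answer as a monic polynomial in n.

Apply the Euclidean algorithm:
  5n^4 − 55n^3 + 15n^2 + 1375n − 3500 = (−(5/2)n^3 + 15n^2 + (135/2)n − 350)(−2n + 10) + (0)
Last nonzero remainder: −2n + 10. Dividing through by −2 gives the monic gcd n − 5.

n − 5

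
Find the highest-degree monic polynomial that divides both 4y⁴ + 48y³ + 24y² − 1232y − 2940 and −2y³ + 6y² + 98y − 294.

By polynomial division,
  4y⁴ + 48y³ + 24y² − 1232y − 2940 = (−2y − 30)(−2y³ + 6y² + 98y − 294) + (400y² + 1120y − 11760)
  −2y³ + 6y² + 98y − 294 = (−(1/200)y + 29/1000)(400y² + 1120y − 11760) + ((168/25)y + 1176/25)
  400y² + 1120y − 11760 = ((1250/21)y − 250)((168/25)y + 1176/25) + (0)
Last nonzero remainder: (168/25)y + 1176/25. Dividing through by 168/25 gives the monic gcd y + 7.

y + 7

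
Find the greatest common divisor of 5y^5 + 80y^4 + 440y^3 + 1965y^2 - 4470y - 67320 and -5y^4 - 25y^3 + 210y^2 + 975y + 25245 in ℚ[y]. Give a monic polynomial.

y^3 + 14y^2 + 84y + 561

By polynomial division,
  5y^5 + 80y^4 + 440y^3 + 1965y^2 - 4470y - 67320 = (-y - 11)(-5y^4 - 25y^3 + 210y^2 + 975y + 25245) + (375y^3 + 5250y^2 + 31500y + 210375)
  -5y^4 - 25y^3 + 210y^2 + 975y + 25245 = (-(1/75)y + 3/25)(375y^3 + 5250y^2 + 31500y + 210375) + (0)
Last nonzero remainder: 375y^3 + 5250y^2 + 31500y + 210375. Dividing through by 375 gives the monic gcd y^3 + 14y^2 + 84y + 561.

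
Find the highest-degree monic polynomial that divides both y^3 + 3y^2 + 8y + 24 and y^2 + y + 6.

1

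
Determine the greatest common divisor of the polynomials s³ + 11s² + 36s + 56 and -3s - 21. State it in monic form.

s + 7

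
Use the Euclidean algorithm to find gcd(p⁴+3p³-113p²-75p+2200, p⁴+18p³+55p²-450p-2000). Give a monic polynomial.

Apply the Euclidean algorithm:
  p⁴+3p³-113p²-75p+2200 = (p⁴+18p³+55p²-450p-2000) + (-15p³-168p²+375p+4200)
  p⁴+18p³+55p²-450p-2000 = (-(1/15)p-34/75)(-15p³-168p²+375p+4200) + ((96/25)p²-96)
  -15p³-168p²+375p+4200 = (-(125/32)p-175/4)((96/25)p²-96) + (0)
Last nonzero remainder: (96/25)p²-96. Dividing through by 96/25 gives the monic gcd p²-25.

p²-25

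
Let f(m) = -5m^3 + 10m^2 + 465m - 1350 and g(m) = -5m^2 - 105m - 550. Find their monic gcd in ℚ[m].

Apply the Euclidean algorithm:
  -5m^3 + 10m^2 + 465m - 1350 = (m - 23)(-5m^2 - 105m - 550) + (-1400m - 14000)
  -5m^2 - 105m - 550 = ((1/280)m + 11/280)(-1400m - 14000) + (0)
Last nonzero remainder: -1400m - 14000. Dividing through by -1400 gives the monic gcd m + 10.

m + 10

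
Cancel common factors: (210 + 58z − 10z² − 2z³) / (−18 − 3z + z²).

(70 − 4z − 2z²)/(−6 + z)

Apply the Euclidean algorithm:
  −2z³ − 10z² + 58z + 210 = (−2z − 16)(z² − 3z − 18) + (−26z − 78)
  z² − 3z − 18 = (−(1/26)z + 3/13)(−26z − 78) + (0)
Last nonzero remainder: −26z − 78. Dividing through by −26 gives the monic gcd z + 3.
Cancel z + 3 from numerator and denominator to get the reduced form.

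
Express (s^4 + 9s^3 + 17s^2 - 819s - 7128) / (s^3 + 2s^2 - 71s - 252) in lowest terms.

(s^3 + 18s^2 + 179s + 792)/(s^2 + 11s + 28)

Repeated division with remainder:
  s^4 + 9s^3 + 17s^2 - 819s - 7128 = (s + 7)(s^3 + 2s^2 - 71s - 252) + (74s^2 - 70s - 5364)
  s^3 + 2s^2 - 71s - 252 = ((1/74)s + 109/2738)(74s^2 - 70s - 5364) + ((5850/1369)s - 52650/1369)
  74s^2 - 70s - 5364 = ((50653/2925)s + 407962/2925)((5850/1369)s - 52650/1369) + (0)
Last nonzero remainder: (5850/1369)s - 52650/1369. Dividing through by 5850/1369 gives the monic gcd s - 9.
Cancel s - 9 from numerator and denominator to get the reduced form.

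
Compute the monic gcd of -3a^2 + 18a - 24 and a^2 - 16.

a - 4

Apply the Euclidean algorithm:
  -3a^2 + 18a - 24 = (-3)(a^2 - 16) + (18a - 72)
  a^2 - 16 = ((1/18)a + 2/9)(18a - 72) + (0)
Last nonzero remainder: 18a - 72. Dividing through by 18 gives the monic gcd a - 4.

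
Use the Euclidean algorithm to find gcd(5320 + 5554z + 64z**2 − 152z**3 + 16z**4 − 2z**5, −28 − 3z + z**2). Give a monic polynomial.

−28 − 3z + z**2

Repeated division with remainder:
  −2z**5 + 16z**4 − 152z**3 + 64z**2 + 5554z + 5320 = (−2z**3 + 10z**2 − 178z − 190)(z**2 − 3z − 28) + (0)
The last nonzero remainder z**2 − 3z − 28 is already monic.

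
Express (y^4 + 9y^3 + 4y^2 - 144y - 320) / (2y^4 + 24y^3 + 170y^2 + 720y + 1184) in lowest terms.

Repeated division with remainder:
  y^4 + 9y^3 + 4y^2 - 144y - 320 = (1/2)(2y^4 + 24y^3 + 170y^2 + 720y + 1184) + (-3y^3 - 81y^2 - 504y - 912)
  2y^4 + 24y^3 + 170y^2 + 720y + 1184 = (-(2/3)y + 10)(-3y^3 - 81y^2 - 504y - 912) + (644y^2 + 5152y + 10304)
  -3y^3 - 81y^2 - 504y - 912 = (-(3/644)y - 57/644)(644y^2 + 5152y + 10304) + (0)
Last nonzero remainder: 644y^2 + 5152y + 10304. Dividing through by 644 gives the monic gcd y^2 + 8y + 16.
Cancel y^2 + 8y + 16 from numerator and denominator to get the reduced form.

(y^2 + y - 20)/(2y^2 + 8y + 74)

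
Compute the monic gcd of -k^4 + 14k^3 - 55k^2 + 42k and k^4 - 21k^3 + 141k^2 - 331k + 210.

k^2 - 8k + 7

Apply the Euclidean algorithm:
  -k^4 + 14k^3 - 55k^2 + 42k = (-1)(k^4 - 21k^3 + 141k^2 - 331k + 210) + (-7k^3 + 86k^2 - 289k + 210)
  k^4 - 21k^3 + 141k^2 - 331k + 210 = (-(1/7)k + 61/49)(-7k^3 + 86k^2 - 289k + 210) + (-(360/49)k^2 + (2880/49)k - 360/7)
  -7k^3 + 86k^2 - 289k + 210 = ((343/360)k - 49/12)(-(360/49)k^2 + (2880/49)k - 360/7) + (0)
Last nonzero remainder: -(360/49)k^2 + (2880/49)k - 360/7. Dividing through by -360/49 gives the monic gcd k^2 - 8k + 7.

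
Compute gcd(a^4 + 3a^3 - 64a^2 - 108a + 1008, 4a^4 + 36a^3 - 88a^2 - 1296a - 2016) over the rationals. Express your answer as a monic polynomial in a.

a^3 + 7a^2 - 36a - 252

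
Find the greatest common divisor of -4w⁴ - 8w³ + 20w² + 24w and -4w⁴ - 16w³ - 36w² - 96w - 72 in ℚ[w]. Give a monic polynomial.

w² + 4w + 3

Apply the Euclidean algorithm:
  -4w⁴ - 8w³ + 20w² + 24w = (-4w⁴ - 16w³ - 36w² - 96w - 72) + (8w³ + 56w² + 120w + 72)
  -4w⁴ - 16w³ - 36w² - 96w - 72 = (-(1/2)w + 3/2)(8w³ + 56w² + 120w + 72) + (-60w² - 240w - 180)
  8w³ + 56w² + 120w + 72 = (-(2/15)w - 2/5)(-60w² - 240w - 180) + (0)
Last nonzero remainder: -60w² - 240w - 180. Dividing through by -60 gives the monic gcd w² + 4w + 3.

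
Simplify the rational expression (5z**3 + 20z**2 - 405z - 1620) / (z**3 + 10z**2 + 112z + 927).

(5z**2 - 25z - 180)/(z**2 + z + 103)

Apply the Euclidean algorithm:
  5z**3 + 20z**2 - 405z - 1620 = (5)(z**3 + 10z**2 + 112z + 927) + (-30z**2 - 965z - 6255)
  z**3 + 10z**2 + 112z + 927 = (-(1/30)z + 133/180)(-30z**2 - 965z - 6255) + ((22195/36)z + 22195/4)
  -30z**2 - 965z - 6255 = (-(216/4439)z - 5004/4439)((22195/36)z + 22195/4) + (0)
Last nonzero remainder: (22195/36)z + 22195/4. Dividing through by 22195/36 gives the monic gcd z + 9.
Cancel z + 9 from numerator and denominator to get the reduced form.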